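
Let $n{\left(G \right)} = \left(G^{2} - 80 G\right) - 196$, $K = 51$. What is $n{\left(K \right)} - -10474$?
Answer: $8799$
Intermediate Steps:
$n{\left(G \right)} = -196 + G^{2} - 80 G$
$n{\left(K \right)} - -10474 = \left(-196 + 51^{2} - 4080\right) - -10474 = \left(-196 + 2601 - 4080\right) + 10474 = -1675 + 10474 = 8799$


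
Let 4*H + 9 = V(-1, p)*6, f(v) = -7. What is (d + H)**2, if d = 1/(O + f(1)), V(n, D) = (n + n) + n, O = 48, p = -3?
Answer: 1216609/26896 ≈ 45.234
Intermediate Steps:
V(n, D) = 3*n (V(n, D) = 2*n + n = 3*n)
H = -27/4 (H = -9/4 + ((3*(-1))*6)/4 = -9/4 + (-3*6)/4 = -9/4 + (1/4)*(-18) = -9/4 - 9/2 = -27/4 ≈ -6.7500)
d = 1/41 (d = 1/(48 - 7) = 1/41 ≈ 0.024390)
(d + H)**2 = (1/41 - 27/4)**2 = (-1103/164)**2 = 1216609/26896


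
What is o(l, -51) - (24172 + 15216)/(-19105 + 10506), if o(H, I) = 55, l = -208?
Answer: 512333/8599 ≈ 59.581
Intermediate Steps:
o(l, -51) - (24172 + 15216)/(-19105 + 10506) = 55 - (24172 + 15216)/(-19105 + 10506) = 55 - 39388/(-8599) = 55 - 39388*(-1)/8599 = 55 - 1*(-39388/8599) = 55 + 39388/8599 = 512333/8599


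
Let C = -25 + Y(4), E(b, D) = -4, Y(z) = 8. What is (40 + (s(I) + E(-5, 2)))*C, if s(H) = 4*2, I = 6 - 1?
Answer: -748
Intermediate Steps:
I = 5
s(H) = 8
C = -17 (C = -25 + 8 = -17)
(40 + (s(I) + E(-5, 2)))*C = (40 + (8 - 4))*(-17) = (40 + 4)*(-17) = 44*(-17) = -748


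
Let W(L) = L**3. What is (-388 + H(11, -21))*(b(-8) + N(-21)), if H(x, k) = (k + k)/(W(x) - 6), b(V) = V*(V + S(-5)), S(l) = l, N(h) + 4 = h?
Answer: -40617218/1325 ≈ -30655.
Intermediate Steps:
N(h) = -4 + h
b(V) = V*(-5 + V) (b(V) = V*(V - 5) = V*(-5 + V))
H(x, k) = 2*k/(-6 + x**3) (H(x, k) = (k + k)/(x**3 - 6) = (2*k)/(-6 + x**3) = 2*k/(-6 + x**3))
(-388 + H(11, -21))*(b(-8) + N(-21)) = (-388 + 2*(-21)/(-6 + 11**3))*(-8*(-5 - 8) + (-4 - 21)) = (-388 + 2*(-21)/(-6 + 1331))*(-8*(-13) - 25) = (-388 + 2*(-21)/1325)*(104 - 25) = (-388 + 2*(-21)*(1/1325))*79 = (-388 - 42/1325)*79 = -514142/1325*79 = -40617218/1325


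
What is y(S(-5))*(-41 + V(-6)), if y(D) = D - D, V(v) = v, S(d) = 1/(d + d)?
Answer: 0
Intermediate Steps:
S(d) = 1/(2*d)
y(D) = 0
y(S(-5))*(-41 + V(-6)) = 0*(-41 - 6) = 0*(-47) = 0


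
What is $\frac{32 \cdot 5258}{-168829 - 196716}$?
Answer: $- \frac{168256}{365545} \approx -0.46029$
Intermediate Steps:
$\frac{32 \cdot 5258}{-168829 - 196716} = \frac{168256}{-168829 - 196716} = \frac{168256}{-365545} = 168256 \left(- \frac{1}{365545}\right) = - \frac{168256}{365545}$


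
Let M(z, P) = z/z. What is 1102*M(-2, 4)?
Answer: 1102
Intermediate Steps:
M(z, P) = 1
1102*M(-2, 4) = 1102*1 = 1102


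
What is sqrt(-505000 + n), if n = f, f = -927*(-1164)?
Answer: 2*sqrt(143507) ≈ 757.65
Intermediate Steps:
f = 1079028
n = 1079028
sqrt(-505000 + n) = sqrt(-505000 + 1079028) = sqrt(574028) = 2*sqrt(143507)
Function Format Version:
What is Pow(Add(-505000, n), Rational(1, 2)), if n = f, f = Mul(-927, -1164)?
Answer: Mul(2, Pow(143507, Rational(1, 2))) ≈ 757.65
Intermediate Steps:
f = 1079028
n = 1079028
Pow(Add(-505000, n), Rational(1, 2)) = Pow(Add(-505000, 1079028), Rational(1, 2)) = Pow(574028, Rational(1, 2)) = Mul(2, Pow(143507, Rational(1, 2)))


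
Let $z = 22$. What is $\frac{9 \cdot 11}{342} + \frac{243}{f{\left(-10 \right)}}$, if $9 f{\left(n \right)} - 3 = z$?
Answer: $\frac{83381}{950} \approx 87.77$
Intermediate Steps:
$f{\left(n \right)} = \frac{25}{9}$ ($f{\left(n \right)} = \frac{1}{3} + \frac{1}{9} \cdot 22 = \frac{1}{3} + \frac{22}{9} = \frac{25}{9}$)
$\frac{9 \cdot 11}{342} + \frac{243}{f{\left(-10 \right)}} = \frac{9 \cdot 11}{342} + \frac{243}{\frac{25}{9}} = 99 \cdot \frac{1}{342} + 243 \cdot \frac{9}{25} = \frac{11}{38} + \frac{2187}{25} = \frac{83381}{950}$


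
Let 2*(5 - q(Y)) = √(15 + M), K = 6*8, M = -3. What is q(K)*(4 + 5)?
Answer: 45 - 9*√3 ≈ 29.412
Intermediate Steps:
K = 48
q(Y) = 5 - √3 (q(Y) = 5 - √(15 - 3)/2 = 5 - √3)
q(K)*(4 + 5) = (5 - √3)*(4 + 5) = (5 - √3)*9 = 45 - 9*√3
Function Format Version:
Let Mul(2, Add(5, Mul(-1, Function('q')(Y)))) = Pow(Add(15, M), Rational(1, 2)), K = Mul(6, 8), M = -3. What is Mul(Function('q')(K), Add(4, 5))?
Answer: Add(45, Mul(-9, Pow(3, Rational(1, 2)))) ≈ 29.412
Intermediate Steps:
K = 48
Function('q')(Y) = Add(5, Mul(-1, Pow(3, Rational(1, 2)))) (Function('q')(Y) = Add(5, Mul(Rational(-1, 2), Pow(Add(15, -3), Rational(1, 2)))) = Add(5, Mul(Rational(-1, 2), Pow(12, Rational(1, 2)))) = Add(5, Mul(Rational(-1, 2), Mul(2, Pow(3, Rational(1, 2))))) = Add(5, Mul(-1, Pow(3, Rational(1, 2)))))
Mul(Function('q')(K), Add(4, 5)) = Mul(Add(5, Mul(-1, Pow(3, Rational(1, 2)))), Add(4, 5)) = Mul(Add(5, Mul(-1, Pow(3, Rational(1, 2)))), 9) = Add(45, Mul(-9, Pow(3, Rational(1, 2))))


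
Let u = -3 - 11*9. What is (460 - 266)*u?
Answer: -19788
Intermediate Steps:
u = -102 (u = -3 - 99 = -102)
(460 - 266)*u = (460 - 266)*(-102) = 194*(-102) = -19788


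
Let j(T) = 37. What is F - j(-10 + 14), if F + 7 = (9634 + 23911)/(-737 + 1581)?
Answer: -3591/844 ≈ -4.2547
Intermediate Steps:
F = 27637/844 (F = -7 + (9634 + 23911)/(-737 + 1581) = -7 + 33545/844 = 27637/844 ≈ 32.745)
F - j(-10 + 14) = 27637/844 - 1*37 = 27637/844 - 37 = -3591/844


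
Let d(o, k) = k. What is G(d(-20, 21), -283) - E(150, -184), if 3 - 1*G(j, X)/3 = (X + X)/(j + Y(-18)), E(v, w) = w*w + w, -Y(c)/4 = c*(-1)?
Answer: -572837/17 ≈ -33696.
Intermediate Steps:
Y(c) = 4*c (Y(c) = -4*c*(-1) = -(-4)*c = 4*c)
E(v, w) = w + w² (E(v, w) = w² + w = w + w²)
G(j, X) = 9 - 6*X/(-72 + j) (G(j, X) = 9 - 3*(X + X)/(j + 4*(-18)) = 9 - 3*2*X/(j - 72) = 9 - 3*2*X/(-72 + j) = 9 - 6*X/(-72 + j))
G(d(-20, 21), -283) - E(150, -184) = 3*(-216 - 2*(-283) + 3*21)/(-72 + 21) - (-184)*(1 - 184) = 3*(-216 + 566 + 63)/(-51) - (-184)*(-183) = 3*(-1/51)*413 - 1*33672 = -413/17 - 33672 = -572837/17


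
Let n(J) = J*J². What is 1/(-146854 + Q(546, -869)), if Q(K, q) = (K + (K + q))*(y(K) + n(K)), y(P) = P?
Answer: 1/36297982832 ≈ 2.7550e-11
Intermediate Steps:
n(J) = J³
Q(K, q) = (K + K³)*(q + 2*K) (Q(K, q) = (K + (K + q))*(K + K³) = (q + 2*K)*(K + K³) = (K + K³)*(q + 2*K))
1/(-146854 + Q(546, -869)) = 1/(-146854 + 546*(-869 + 2*546 + 2*546³ - 869*546²)) = 1/(-146854 + 546*(-869 + 1092 + 2*162771336 - 869*298116)) = 1/(-146854 + 546*(-869 + 1092 + 325542672 - 259062804)) = 1/(-146854 + 546*66480091) = 1/(-146854 + 36298129686) = 1/36297982832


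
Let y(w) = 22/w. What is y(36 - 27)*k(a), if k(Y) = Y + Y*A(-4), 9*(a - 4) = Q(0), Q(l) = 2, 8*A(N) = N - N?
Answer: 836/81 ≈ 10.321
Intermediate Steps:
A(N) = 0 (A(N) = (N - N)/8 = (⅛)*0 = 0)
a = 38/9 (a = 4 + (⅑)*2 = 4 + 2/9 = 38/9 ≈ 4.2222)
k(Y) = Y (k(Y) = Y + Y*0 = Y + 0 = Y)
y(36 - 27)*k(a) = (22/(36 - 27))*(38/9) = (22/9)*(38/9) = 836/81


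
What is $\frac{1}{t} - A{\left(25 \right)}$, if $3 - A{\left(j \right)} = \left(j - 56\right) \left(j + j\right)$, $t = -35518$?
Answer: $- \frac{55159455}{35518} \approx -1553.0$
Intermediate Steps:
$A{\left(j \right)} = 3 - 2 j \left(-56 + j\right)$ ($A{\left(j \right)} = 3 - \left(j - 56\right) \left(j + j\right) = 3 - \left(-56 + j\right) 2 j = 3 - 2 j \left(-56 + j\right)$)
$\frac{1}{t} - A{\left(25 \right)} = \frac{1}{-35518} - \left(3 - 2 \cdot 25^{2} + 112 \cdot 25\right) = - \frac{1}{35518} - \left(3 - 1250 + 2800\right) = - \frac{1}{35518} - 1553 = - \frac{55159455}{35518}$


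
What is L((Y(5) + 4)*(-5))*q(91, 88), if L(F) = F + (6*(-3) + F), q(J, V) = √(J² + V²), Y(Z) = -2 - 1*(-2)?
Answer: -290*√641 ≈ -7342.2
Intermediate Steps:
Y(Z) = 0 (Y(Z) = -2 + 2 = 0)
L(F) = -18 + 2*F (L(F) = F + (-18 + F) = -18 + 2*F)
L((Y(5) + 4)*(-5))*q(91, 88) = (-18 + 2*((0 + 4)*(-5)))*√(91² + 88²) = (-18 + 2*(4*(-5)))*√(8281 + 7744) = (-18 + 2*(-20))*√16025 = (-18 - 40)*(5*√641) = -290*√641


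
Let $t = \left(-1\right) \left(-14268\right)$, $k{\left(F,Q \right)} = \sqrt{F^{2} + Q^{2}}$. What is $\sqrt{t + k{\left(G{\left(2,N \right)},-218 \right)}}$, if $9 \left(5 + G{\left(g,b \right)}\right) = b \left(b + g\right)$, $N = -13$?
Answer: $\frac{\sqrt{128412 + 2 \sqrt{964762}}}{3} \approx 120.36$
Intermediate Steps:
$G{\left(g,b \right)} = -5 + \frac{b \left(b + g\right)}{9}$
$t = 14268$
$\sqrt{t + k{\left(G{\left(2,N \right)},-218 \right)}} = \sqrt{14268 + \sqrt{\left(-5 + \frac{\left(-13\right)^{2}}{9} + \frac{1}{9} \left(-13\right) 2\right)^{2} + \left(-218\right)^{2}}} = \sqrt{14268 + \sqrt{\left(-5 + \frac{1}{9} \cdot 169 - \frac{26}{9}\right)^{2} + 47524}} = \sqrt{14268 + \sqrt{\left(-5 + \frac{169}{9} - \frac{26}{9}\right)^{2} + 47524}} = \sqrt{14268 + \sqrt{\left(\frac{98}{9}\right)^{2} + 47524}} = \sqrt{14268 + \sqrt{\frac{9604}{81} + 47524}} = \sqrt{14268 + \sqrt{\frac{3859048}{81}}} = \sqrt{14268 + \frac{2 \sqrt{964762}}{9}}$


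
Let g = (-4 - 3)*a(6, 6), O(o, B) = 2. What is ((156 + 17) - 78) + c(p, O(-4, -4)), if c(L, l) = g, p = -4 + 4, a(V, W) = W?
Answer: 53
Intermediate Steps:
p = 0
g = -42 (g = (-4 - 3)*6 = -7*6 = -42)
c(L, l) = -42
((156 + 17) - 78) + c(p, O(-4, -4)) = ((156 + 17) - 78) - 42 = (173 - 78) - 42 = 95 - 42 = 53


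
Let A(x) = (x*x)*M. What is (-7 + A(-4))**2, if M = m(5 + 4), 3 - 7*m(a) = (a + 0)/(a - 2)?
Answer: 22801/2401 ≈ 9.4965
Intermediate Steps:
m(a) = 3/7 - a/(7*(-2 + a)) (m(a) = 3/7 - (a + 0)/(7*(a - 2)) = 3/7 - a/(7*(-2 + a)))
M = 12/49 (M = 2*(-3 + (5 + 4))/(7*(-2 + (5 + 4))) = 2*(-3 + 9)/(7*(-2 + 9)) = (2/7)*6/7 = (2/7)*(1/7)*6 = 12/49 ≈ 0.24490)
A(x) = 12*x**2/49 (A(x) = (x*x)*(12/49) = x**2*(12/49) = 12*x**2/49)
(-7 + A(-4))**2 = (-7 + (12/49)*(-4)**2)**2 = (-7 + (12/49)*16)**2 = (-7 + 192/49)**2 = (-151/49)**2 = 22801/2401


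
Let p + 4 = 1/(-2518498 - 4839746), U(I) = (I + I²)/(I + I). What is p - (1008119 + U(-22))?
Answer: -7417937754451/7358244 ≈ -1.0081e+6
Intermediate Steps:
U(I) = (I + I²)/(2*I) (U(I) = (I + I²)/((2*I)) = (I + I²)*(1/(2*I)) = (I + I²)/(2*I))
p = -29432977/7358244 (p = -4 + 1/(-2518498 - 4839746) = -4 + 1/(-7358244) = -4 - 1/7358244 = -29432977/7358244 ≈ -4.0000)
p - (1008119 + U(-22)) = -29432977/7358244 - (1008119 + (½ + (½)*(-22))) = -29432977/7358244 - (1008119 + (½ - 11)) = -29432977/7358244 - (1008119 - 21/2) = -29432977/7358244 - 1*2016217/2 = -29432977/7358244 - 2016217/2 = -7417937754451/7358244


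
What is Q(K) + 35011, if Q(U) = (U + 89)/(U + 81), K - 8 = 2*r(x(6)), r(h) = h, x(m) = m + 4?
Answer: 3816316/109 ≈ 35012.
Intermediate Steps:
x(m) = 4 + m
K = 28 (K = 8 + 2*(4 + 6) = 8 + 2*10 = 8 + 20 = 28)
Q(U) = (89 + U)/(81 + U)
Q(K) + 35011 = (89 + 28)/(81 + 28) + 35011 = 117/109 + 35011 = 3816316/109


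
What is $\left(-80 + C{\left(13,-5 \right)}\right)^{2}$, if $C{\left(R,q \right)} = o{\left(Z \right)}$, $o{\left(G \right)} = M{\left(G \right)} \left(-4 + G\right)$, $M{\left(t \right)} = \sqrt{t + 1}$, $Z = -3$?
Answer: $6302 + 1120 i \sqrt{2} \approx 6302.0 + 1583.9 i$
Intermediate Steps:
$M{\left(t \right)} = \sqrt{1 + t}$
$o{\left(G \right)} = \sqrt{1 + G} \left(-4 + G\right)$
$C{\left(R,q \right)} = - 7 i \sqrt{2}$ ($C{\left(R,q \right)} = \sqrt{1 - 3} \left(-4 - 3\right) = \sqrt{-2} \left(-7\right) = i \sqrt{2} \left(-7\right) = - 7 i \sqrt{2}$)
$\left(-80 + C{\left(13,-5 \right)}\right)^{2} = \left(-80 - 7 i \sqrt{2}\right)^{2}$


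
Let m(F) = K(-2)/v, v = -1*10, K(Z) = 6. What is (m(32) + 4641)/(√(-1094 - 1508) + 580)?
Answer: 1345716/169501 - 11601*I*√2602/847505 ≈ 7.9393 - 0.69824*I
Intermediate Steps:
v = -10
m(F) = -⅗ (m(F) = 6/(-10) = 6*(-⅒) = -⅗)
(m(32) + 4641)/(√(-1094 - 1508) + 580) = (-⅗ + 4641)/(√(-1094 - 1508) + 580) = 23202/(5*(√(-2602) + 580)) = 23202/(5*(I*√2602 + 580)) = 23202/(5*(580 + I*√2602))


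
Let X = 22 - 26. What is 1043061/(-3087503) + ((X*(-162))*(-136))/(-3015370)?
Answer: -1436559691593/4654981960555 ≈ -0.30861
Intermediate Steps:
X = -4
1043061/(-3087503) + ((X*(-162))*(-136))/(-3015370) = 1043061/(-3087503) + (-4*(-162)*(-136))/(-3015370) = 1043061*(-1/3087503) + (648*(-136))*(-1/3015370) = -1043061/3087503 - 88128*(-1/3015370) = -1043061/3087503 + 44064/1507685 = -1436559691593/4654981960555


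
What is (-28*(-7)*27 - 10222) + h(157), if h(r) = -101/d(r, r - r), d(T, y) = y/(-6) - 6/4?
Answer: -14588/3 ≈ -4862.7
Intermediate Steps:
d(T, y) = -3/2 - y/6 (d(T, y) = y*(-⅙) - 6*¼ = -y/6 - 3/2 = -3/2 - y/6)
h(r) = 202/3 (h(r) = -101/(-3/2 - (r - r)/6) = -101/(-3/2 - ⅙*0) = -101/(-3/2 + 0) = -101/(-3/2) = -101*(-⅔) = 202/3)
(-28*(-7)*27 - 10222) + h(157) = (-28*(-7)*27 - 10222) + 202/3 = (196*27 - 10222) + 202/3 = (5292 - 10222) + 202/3 = -4930 + 202/3 = -14588/3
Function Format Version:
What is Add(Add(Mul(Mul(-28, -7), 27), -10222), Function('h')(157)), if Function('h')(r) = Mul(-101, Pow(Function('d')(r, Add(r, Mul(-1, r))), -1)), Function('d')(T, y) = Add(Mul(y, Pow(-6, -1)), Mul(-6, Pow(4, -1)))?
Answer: Rational(-14588, 3) ≈ -4862.7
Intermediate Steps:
Function('d')(T, y) = Add(Rational(-3, 2), Mul(Rational(-1, 6), y)) (Function('d')(T, y) = Add(Mul(y, Rational(-1, 6)), Mul(-6, Rational(1, 4))) = Add(Mul(Rational(-1, 6), y), Rational(-3, 2)) = Add(Rational(-3, 2), Mul(Rational(-1, 6), y)))
Function('h')(r) = Rational(202, 3) (Function('h')(r) = Mul(-101, Pow(Add(Rational(-3, 2), Mul(Rational(-1, 6), Add(r, Mul(-1, r)))), -1)) = Mul(-101, Pow(Add(Rational(-3, 2), Mul(Rational(-1, 6), 0)), -1)) = Mul(-101, Pow(Add(Rational(-3, 2), 0), -1)) = Mul(-101, Pow(Rational(-3, 2), -1)) = Mul(-101, Rational(-2, 3)) = Rational(202, 3))
Add(Add(Mul(Mul(-28, -7), 27), -10222), Function('h')(157)) = Add(Add(Mul(Mul(-28, -7), 27), -10222), Rational(202, 3)) = Add(Add(Mul(196, 27), -10222), Rational(202, 3)) = Add(Add(5292, -10222), Rational(202, 3)) = Add(-4930, Rational(202, 3)) = Rational(-14588, 3)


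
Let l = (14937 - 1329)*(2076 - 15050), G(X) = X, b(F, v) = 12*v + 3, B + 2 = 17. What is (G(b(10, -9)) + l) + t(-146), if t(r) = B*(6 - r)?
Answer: -176548017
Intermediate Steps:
B = 15 (B = -2 + 17 = 15)
b(F, v) = 3 + 12*v
t(r) = 90 - 15*r (t(r) = 15*(6 - r) = 90 - 15*r)
l = -176550192 (l = 13608*(-12974) = -176550192)
(G(b(10, -9)) + l) + t(-146) = ((3 + 12*(-9)) - 176550192) + (90 - 15*(-146)) = ((3 - 108) - 176550192) + (90 + 2190) = (-105 - 176550192) + 2280 = -176550297 + 2280 = -176548017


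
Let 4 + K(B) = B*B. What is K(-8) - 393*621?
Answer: -243993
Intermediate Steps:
K(B) = -4 + B² (K(B) = -4 + B*B = -4 + B²)
K(-8) - 393*621 = (-4 + (-8)²) - 393*621 = (-4 + 64) - 244053 = 60 - 244053 = -243993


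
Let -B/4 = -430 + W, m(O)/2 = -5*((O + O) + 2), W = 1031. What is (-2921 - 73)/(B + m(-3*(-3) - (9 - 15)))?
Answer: 499/454 ≈ 1.0991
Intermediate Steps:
m(O) = -20 - 20*O (m(O) = 2*(-5*((O + O) + 2)) = 2*(-5*(2*O + 2)) = 2*(-5*(2 + 2*O)) = 2*(-10 - 10*O) = -20 - 20*O)
B = -2404 (B = -4*(-430 + 1031) = -4*601 = -2404)
(-2921 - 73)/(B + m(-3*(-3) - (9 - 15))) = (-2921 - 73)/(-2404 + (-20 - 20*(-3*(-3) - (9 - 15)))) = -2994/(-2404 + (-20 - 20*(9 - 1*(-6)))) = -2994/(-2404 + (-20 - 20*(9 + 6))) = -2994/(-2404 + (-20 - 20*15)) = -2994/(-2404 + (-20 - 300)) = -2994/(-2404 - 320) = -2994/(-2724) = -2994*(-1/2724) = 499/454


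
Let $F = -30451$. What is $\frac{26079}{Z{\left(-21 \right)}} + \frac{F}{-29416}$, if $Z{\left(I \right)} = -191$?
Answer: $- \frac{761323723}{5618456} \approx -135.5$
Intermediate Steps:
$\frac{26079}{Z{\left(-21 \right)}} + \frac{F}{-29416} = \frac{26079}{-191} - \frac{30451}{-29416} = 26079 \left(- \frac{1}{191}\right) - - \frac{30451}{29416} = - \frac{26079}{191} + \frac{30451}{29416} = - \frac{761323723}{5618456}$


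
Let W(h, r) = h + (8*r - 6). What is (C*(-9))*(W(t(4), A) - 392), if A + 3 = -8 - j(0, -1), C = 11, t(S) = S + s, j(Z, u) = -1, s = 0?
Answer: 46926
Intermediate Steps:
t(S) = S (t(S) = S + 0 = S)
A = -10 (A = -3 + (-8 - 1*(-1)) = -3 + (-8 + 1) = -3 - 7 = -10)
W(h, r) = -6 + h + 8*r (W(h, r) = h + (-6 + 8*r) = -6 + h + 8*r)
(C*(-9))*(W(t(4), A) - 392) = (11*(-9))*((-6 + 4 + 8*(-10)) - 392) = -99*((-6 + 4 - 80) - 392) = -99*(-82 - 392) = -99*(-474) = 46926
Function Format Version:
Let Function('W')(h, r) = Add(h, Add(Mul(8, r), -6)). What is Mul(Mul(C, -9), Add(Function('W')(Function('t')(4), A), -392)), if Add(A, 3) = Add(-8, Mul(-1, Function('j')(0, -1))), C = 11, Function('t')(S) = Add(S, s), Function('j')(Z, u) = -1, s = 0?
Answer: 46926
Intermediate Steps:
Function('t')(S) = S (Function('t')(S) = Add(S, 0) = S)
A = -10 (A = Add(-3, Add(-8, Mul(-1, -1))) = Add(-3, Add(-8, 1)) = Add(-3, -7) = -10)
Function('W')(h, r) = Add(-6, h, Mul(8, r)) (Function('W')(h, r) = Add(h, Add(-6, Mul(8, r))) = Add(-6, h, Mul(8, r)))
Mul(Mul(C, -9), Add(Function('W')(Function('t')(4), A), -392)) = Mul(Mul(11, -9), Add(Add(-6, 4, Mul(8, -10)), -392)) = Mul(-99, Add(Add(-6, 4, -80), -392)) = Mul(-99, Add(-82, -392)) = Mul(-99, -474) = 46926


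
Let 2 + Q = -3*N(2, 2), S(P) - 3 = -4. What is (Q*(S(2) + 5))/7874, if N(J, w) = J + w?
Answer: -28/3937 ≈ -0.0071120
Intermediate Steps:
S(P) = -1 (S(P) = 3 - 4 = -1)
Q = -14 (Q = -2 - 3*(2 + 2) = -2 - 3*4 = -2 - 12 = -14)
(Q*(S(2) + 5))/7874 = -14*(-1 + 5)/7874 = -14*4*(1/7874) = -56*1/7874 = -28/3937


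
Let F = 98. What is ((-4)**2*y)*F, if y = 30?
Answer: 47040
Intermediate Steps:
((-4)**2*y)*F = ((-4)**2*30)*98 = (16*30)*98 = 480*98 = 47040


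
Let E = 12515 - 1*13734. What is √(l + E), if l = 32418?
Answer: √31199 ≈ 176.63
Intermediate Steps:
E = -1219 (E = 12515 - 13734 = -1219)
√(l + E) = √(32418 - 1219) = √31199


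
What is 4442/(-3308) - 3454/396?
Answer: -74914/7443 ≈ -10.065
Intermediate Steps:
4442/(-3308) - 3454/396 = 4442*(-1/3308) - 3454*1/396 = -2221/1654 - 157/18 = -74914/7443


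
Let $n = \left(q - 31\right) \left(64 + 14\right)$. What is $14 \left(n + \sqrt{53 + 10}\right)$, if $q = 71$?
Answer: $43680 + 42 \sqrt{7} \approx 43791.0$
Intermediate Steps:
$n = 3120$ ($n = \left(71 - 31\right) \left(64 + 14\right) = 40 \cdot 78 = 3120$)
$14 \left(n + \sqrt{53 + 10}\right) = 14 \left(3120 + \sqrt{53 + 10}\right) = 14 \left(3120 + \sqrt{63}\right) = 14 \left(3120 + 3 \sqrt{7}\right) = 43680 + 42 \sqrt{7}$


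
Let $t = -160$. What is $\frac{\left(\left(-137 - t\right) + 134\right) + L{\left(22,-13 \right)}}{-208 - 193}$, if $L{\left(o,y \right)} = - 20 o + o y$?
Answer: $\frac{569}{401} \approx 1.419$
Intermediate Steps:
$\frac{\left(\left(-137 - t\right) + 134\right) + L{\left(22,-13 \right)}}{-208 - 193} = \frac{\left(\left(-137 - -160\right) + 134\right) + 22 \left(-20 - 13\right)}{-208 - 193} = \frac{\left(\left(-137 + 160\right) + 134\right) + 22 \left(-33\right)}{-401} = \left(\left(23 + 134\right) - 726\right) \left(- \frac{1}{401}\right) = \left(157 - 726\right) \left(- \frac{1}{401}\right) = \left(-569\right) \left(- \frac{1}{401}\right) = \frac{569}{401}$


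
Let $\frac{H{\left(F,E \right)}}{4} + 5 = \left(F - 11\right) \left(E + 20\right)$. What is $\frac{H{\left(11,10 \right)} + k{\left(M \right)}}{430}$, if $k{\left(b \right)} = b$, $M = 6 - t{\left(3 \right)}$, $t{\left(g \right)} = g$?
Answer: $- \frac{17}{430} \approx -0.039535$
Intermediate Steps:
$H{\left(F,E \right)} = -20 + 4 \left(-11 + F\right) \left(20 + E\right)$ ($H{\left(F,E \right)} = -20 + 4 \left(F - 11\right) \left(E + 20\right) = -20 + 4 \left(-11 + F\right) \left(20 + E\right)$)
$M = 3$ ($M = 6 - 3 = 3$)
$\frac{H{\left(11,10 \right)} + k{\left(M \right)}}{430} = \frac{\left(-900 - 440 + 80 \cdot 11 + 4 \cdot 10 \cdot 11\right) + 3}{430} = \left(\left(-900 - 440 + 880 + 440\right) + 3\right) \frac{1}{430} = \left(-20 + 3\right) \frac{1}{430} = \left(-17\right) \frac{1}{430} = - \frac{17}{430}$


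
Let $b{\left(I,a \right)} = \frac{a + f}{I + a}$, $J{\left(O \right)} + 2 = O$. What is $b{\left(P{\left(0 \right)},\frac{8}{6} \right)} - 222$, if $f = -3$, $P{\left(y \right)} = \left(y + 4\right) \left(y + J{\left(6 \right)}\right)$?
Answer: $- \frac{11549}{52} \approx -222.1$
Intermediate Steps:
$J{\left(O \right)} = -2 + O$
$P{\left(y \right)} = \left(4 + y\right)^{2}$ ($P{\left(y \right)} = \left(y + 4\right) \left(y + \left(-2 + 6\right)\right) = \left(4 + y\right) \left(y + 4\right) = \left(4 + y\right) \left(4 + y\right) = \left(4 + y\right)^{2}$)
$b{\left(I,a \right)} = \frac{-3 + a}{I + a}$ ($b{\left(I,a \right)} = \frac{a - 3}{I + a} = \frac{-3 + a}{I + a}$)
$b{\left(P{\left(0 \right)},\frac{8}{6} \right)} - 222 = \frac{-3 + \frac{8}{6}}{\left(16 + 0^{2} + 8 \cdot 0\right) + \frac{8}{6}} - 222 = \frac{-3 + 8 \cdot \frac{1}{6}}{\left(16 + 0 + 0\right) + 8 \cdot \frac{1}{6}} - 222 = \frac{-3 + \frac{4}{3}}{16 + \frac{4}{3}} - 222 = \frac{1}{\frac{52}{3}} \left(- \frac{5}{3}\right) - 222 = \frac{3}{52} \left(- \frac{5}{3}\right) - 222 = - \frac{5}{52} - 222 = - \frac{11549}{52}$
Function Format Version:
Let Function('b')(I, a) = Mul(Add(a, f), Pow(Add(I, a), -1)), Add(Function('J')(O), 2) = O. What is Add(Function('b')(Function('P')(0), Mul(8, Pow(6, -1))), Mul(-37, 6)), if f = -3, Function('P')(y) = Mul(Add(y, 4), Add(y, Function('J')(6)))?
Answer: Rational(-11549, 52) ≈ -222.10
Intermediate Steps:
Function('J')(O) = Add(-2, O)
Function('P')(y) = Pow(Add(4, y), 2) (Function('P')(y) = Mul(Add(y, 4), Add(y, Add(-2, 6))) = Mul(Add(4, y), Add(y, 4)) = Mul(Add(4, y), Add(4, y)) = Pow(Add(4, y), 2))
Function('b')(I, a) = Mul(Pow(Add(I, a), -1), Add(-3, a)) (Function('b')(I, a) = Mul(Add(a, -3), Pow(Add(I, a), -1)) = Mul(Add(-3, a), Pow(Add(I, a), -1)) = Mul(Pow(Add(I, a), -1), Add(-3, a)))
Add(Function('b')(Function('P')(0), Mul(8, Pow(6, -1))), Mul(-37, 6)) = Add(Mul(Pow(Add(Add(16, Pow(0, 2), Mul(8, 0)), Mul(8, Pow(6, -1))), -1), Add(-3, Mul(8, Pow(6, -1)))), Mul(-37, 6)) = Add(Mul(Pow(Add(Add(16, 0, 0), Mul(8, Rational(1, 6))), -1), Add(-3, Mul(8, Rational(1, 6)))), -222) = Add(Mul(Pow(Add(16, Rational(4, 3)), -1), Add(-3, Rational(4, 3))), -222) = Add(Mul(Pow(Rational(52, 3), -1), Rational(-5, 3)), -222) = Add(Mul(Rational(3, 52), Rational(-5, 3)), -222) = Add(Rational(-5, 52), -222) = Rational(-11549, 52)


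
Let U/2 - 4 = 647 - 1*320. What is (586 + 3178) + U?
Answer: 4426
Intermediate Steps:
U = 662 (U = 8 + 2*(647 - 1*320) = 8 + 2*(647 - 320) = 8 + 2*327 = 8 + 654 = 662)
(586 + 3178) + U = (586 + 3178) + 662 = 3764 + 662 = 4426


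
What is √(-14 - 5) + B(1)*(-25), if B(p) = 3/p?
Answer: -75 + I*√19 ≈ -75.0 + 4.3589*I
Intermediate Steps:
√(-14 - 5) + B(1)*(-25) = √(-14 - 5) + (3/1)*(-25) = √(-19) + (3*1)*(-25) = I*√19 + 3*(-25) = I*√19 - 75 = -75 + I*√19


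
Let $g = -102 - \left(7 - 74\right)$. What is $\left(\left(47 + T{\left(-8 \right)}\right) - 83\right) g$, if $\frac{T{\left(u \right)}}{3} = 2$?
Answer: $1050$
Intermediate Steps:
$T{\left(u \right)} = 6$ ($T{\left(u \right)} = 3 \cdot 2 = 6$)
$g = -35$ ($g = -102 - -67 = -102 + 67 = -35$)
$\left(\left(47 + T{\left(-8 \right)}\right) - 83\right) g = \left(\left(47 + 6\right) - 83\right) \left(-35\right) = \left(53 - 83\right) \left(-35\right) = \left(-30\right) \left(-35\right) = 1050$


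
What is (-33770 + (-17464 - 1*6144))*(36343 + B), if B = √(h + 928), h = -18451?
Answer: -2085288654 - 172134*I*√1947 ≈ -2.0853e+9 - 7.5954e+6*I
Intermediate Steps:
B = 3*I*√1947 (B = √(-18451 + 928) = √(-17523) = 3*I*√1947 ≈ 132.37*I)
(-33770 + (-17464 - 1*6144))*(36343 + B) = (-33770 + (-17464 - 1*6144))*(36343 + 3*I*√1947) = (-33770 + (-17464 - 6144))*(36343 + 3*I*√1947) = (-33770 - 23608)*(36343 + 3*I*√1947) = -57378*(36343 + 3*I*√1947) = -2085288654 - 172134*I*√1947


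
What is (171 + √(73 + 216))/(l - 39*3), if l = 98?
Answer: -188/19 ≈ -9.8947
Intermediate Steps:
(171 + √(73 + 216))/(l - 39*3) = (171 + √(73 + 216))/(98 - 39*3) = (171 + √289)/(98 - 117) = (171 + 17)/(-19) = 188*(-1/19) = -188/19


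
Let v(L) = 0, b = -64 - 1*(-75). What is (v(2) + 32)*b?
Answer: 352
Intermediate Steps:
b = 11 (b = -64 + 75 = 11)
(v(2) + 32)*b = (0 + 32)*11 = 32*11 = 352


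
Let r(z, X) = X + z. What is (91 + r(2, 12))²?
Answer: 11025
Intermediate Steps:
(91 + r(2, 12))² = (91 + (12 + 2))² = (91 + 14)² = 105² = 11025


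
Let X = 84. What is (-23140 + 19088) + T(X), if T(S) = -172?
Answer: -4224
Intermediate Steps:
(-23140 + 19088) + T(X) = (-23140 + 19088) - 172 = -4052 - 172 = -4224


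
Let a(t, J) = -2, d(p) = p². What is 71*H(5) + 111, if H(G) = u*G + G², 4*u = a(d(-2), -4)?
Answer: 3417/2 ≈ 1708.5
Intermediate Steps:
u = -½ (u = (¼)*(-2) = -½ ≈ -0.50000)
H(G) = G² - G/2 (H(G) = -G/2 + G² = G² - G/2)
71*H(5) + 111 = 71*(5*(-½ + 5)) + 111 = 71*(5*(9/2)) + 111 = 71*(45/2) + 111 = 3195/2 + 111 = 3417/2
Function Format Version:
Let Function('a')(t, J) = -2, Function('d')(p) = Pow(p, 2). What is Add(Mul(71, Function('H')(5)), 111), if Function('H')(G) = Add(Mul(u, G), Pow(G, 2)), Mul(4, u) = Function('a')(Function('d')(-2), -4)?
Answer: Rational(3417, 2) ≈ 1708.5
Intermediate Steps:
u = Rational(-1, 2) (u = Mul(Rational(1, 4), -2) = Rational(-1, 2) ≈ -0.50000)
Function('H')(G) = Add(Pow(G, 2), Mul(Rational(-1, 2), G)) (Function('H')(G) = Add(Mul(Rational(-1, 2), G), Pow(G, 2)) = Add(Pow(G, 2), Mul(Rational(-1, 2), G)))
Add(Mul(71, Function('H')(5)), 111) = Add(Mul(71, Mul(5, Add(Rational(-1, 2), 5))), 111) = Add(Mul(71, Mul(5, Rational(9, 2))), 111) = Add(Mul(71, Rational(45, 2)), 111) = Add(Rational(3195, 2), 111) = Rational(3417, 2)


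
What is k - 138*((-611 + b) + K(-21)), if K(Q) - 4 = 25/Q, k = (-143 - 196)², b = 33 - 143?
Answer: 1498219/7 ≈ 2.1403e+5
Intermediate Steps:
b = -110
k = 114921 (k = (-339)² = 114921)
K(Q) = 4 + 25/Q
k - 138*((-611 + b) + K(-21)) = 114921 - 138*((-611 - 110) + (4 + 25/(-21))) = 114921 - 138*(-721 + (4 + 25*(-1/21))) = 114921 - 138*(-721 + (4 - 25/21)) = 114921 - 138*(-721 + 59/21) = 114921 - 138*(-15082)/21 = 114921 - 1*(-693772/7) = 114921 + 693772/7 = 1498219/7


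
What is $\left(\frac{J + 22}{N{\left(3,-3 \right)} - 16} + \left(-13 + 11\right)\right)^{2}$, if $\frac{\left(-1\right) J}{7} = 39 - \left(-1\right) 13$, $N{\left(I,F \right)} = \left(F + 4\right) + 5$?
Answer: $\frac{25921}{25} \approx 1036.8$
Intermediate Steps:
$N{\left(I,F \right)} = 9 + F$ ($N{\left(I,F \right)} = \left(4 + F\right) + 5 = 9 + F$)
$J = -364$ ($J = - 7 \left(39 - \left(-1\right) 13\right) = - 7 \left(39 - -13\right) = - 7 \left(39 + 13\right) = \left(-7\right) 52 = -364$)
$\left(\frac{J + 22}{N{\left(3,-3 \right)} - 16} + \left(-13 + 11\right)\right)^{2} = \left(\frac{-364 + 22}{\left(9 - 3\right) - 16} + \left(-13 + 11\right)\right)^{2} = \left(- \frac{342}{6 - 16} - 2\right)^{2} = \left(- \frac{342}{-10} - 2\right)^{2} = \left(\left(-342\right) \left(- \frac{1}{10}\right) - 2\right)^{2} = \left(\frac{171}{5} - 2\right)^{2} = \left(\frac{161}{5}\right)^{2} = \frac{25921}{25}$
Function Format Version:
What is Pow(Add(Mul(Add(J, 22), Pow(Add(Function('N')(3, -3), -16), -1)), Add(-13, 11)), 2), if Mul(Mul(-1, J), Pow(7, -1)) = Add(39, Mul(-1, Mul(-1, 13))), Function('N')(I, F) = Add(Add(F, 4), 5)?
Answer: Rational(25921, 25) ≈ 1036.8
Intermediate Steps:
Function('N')(I, F) = Add(9, F) (Function('N')(I, F) = Add(Add(4, F), 5) = Add(9, F))
J = -364 (J = Mul(-7, Add(39, Mul(-1, Mul(-1, 13)))) = Mul(-7, Add(39, Mul(-1, -13))) = Mul(-7, Add(39, 13)) = Mul(-7, 52) = -364)
Pow(Add(Mul(Add(J, 22), Pow(Add(Function('N')(3, -3), -16), -1)), Add(-13, 11)), 2) = Pow(Add(Mul(Add(-364, 22), Pow(Add(Add(9, -3), -16), -1)), Add(-13, 11)), 2) = Pow(Add(Mul(-342, Pow(Add(6, -16), -1)), -2), 2) = Pow(Add(Mul(-342, Pow(-10, -1)), -2), 2) = Pow(Add(Mul(-342, Rational(-1, 10)), -2), 2) = Pow(Add(Rational(171, 5), -2), 2) = Pow(Rational(161, 5), 2) = Rational(25921, 25)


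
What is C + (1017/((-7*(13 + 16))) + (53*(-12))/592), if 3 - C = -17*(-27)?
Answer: -13882857/30044 ≈ -462.08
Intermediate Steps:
C = -456 (C = 3 - (-17)*(-27) = 3 - 1*459 = 3 - 459 = -456)
C + (1017/((-7*(13 + 16))) + (53*(-12))/592) = -456 + (1017/((-7*(13 + 16))) + (53*(-12))/592) = -456 + (1017/((-7*29)) - 636*1/592) = -456 + (1017/(-203) - 159/148) = -456 + (1017*(-1/203) - 159/148) = -456 + (-1017/203 - 159/148) = -456 - 182793/30044 = -13882857/30044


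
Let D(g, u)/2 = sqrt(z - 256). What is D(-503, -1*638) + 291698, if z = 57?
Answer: 291698 + 2*I*sqrt(199) ≈ 2.917e+5 + 28.213*I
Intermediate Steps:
D(g, u) = 2*I*sqrt(199) (D(g, u) = 2*sqrt(57 - 256) = 2*sqrt(-199) = 2*(I*sqrt(199)) = 2*I*sqrt(199))
D(-503, -1*638) + 291698 = 2*I*sqrt(199) + 291698 = 291698 + 2*I*sqrt(199)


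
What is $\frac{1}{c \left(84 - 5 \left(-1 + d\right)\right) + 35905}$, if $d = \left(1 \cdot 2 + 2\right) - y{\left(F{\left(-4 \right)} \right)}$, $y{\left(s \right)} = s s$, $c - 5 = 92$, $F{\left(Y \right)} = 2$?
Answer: $\frac{1}{44538} \approx 2.2453 \cdot 10^{-5}$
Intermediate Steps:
$c = 97$ ($c = 5 + 92 = 97$)
$y{\left(s \right)} = s^{2}$
$d = 0$ ($d = \left(1 \cdot 2 + 2\right) - 2^{2} = \left(2 + 2\right) - 4 = 4 - 4 = 0$)
$\frac{1}{c \left(84 - 5 \left(-1 + d\right)\right) + 35905} = \frac{1}{97 \left(84 - 5 \left(-1 + 0\right)\right) + 35905} = \frac{1}{97 \left(84 - -5\right) + 35905} = \frac{1}{97 \left(84 + 5\right) + 35905} = \frac{1}{97 \cdot 89 + 35905} = \frac{1}{8633 + 35905} = \frac{1}{44538}$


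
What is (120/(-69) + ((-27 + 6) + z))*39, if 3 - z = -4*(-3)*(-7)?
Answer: 57642/23 ≈ 2506.2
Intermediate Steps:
z = 87 (z = 3 - (-4*(-3))*(-7) = 3 - 12*(-7) = 3 - 1*(-84) = 3 + 84 = 87)
(120/(-69) + ((-27 + 6) + z))*39 = (120/(-69) + ((-27 + 6) + 87))*39 = (120*(-1/69) + (-21 + 87))*39 = (-40/23 + 66)*39 = (1478/23)*39 = 57642/23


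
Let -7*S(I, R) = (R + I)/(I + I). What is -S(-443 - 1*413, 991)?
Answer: -135/11984 ≈ -0.011265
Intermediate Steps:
S(I, R) = -(I + R)/(14*I) (S(I, R) = -(R + I)/(7*(I + I)) = -(I + R)/(7*(2*I)) = -(I + R)*1/(2*I)/7 = -(I + R)/(14*I))
-S(-443 - 1*413, 991) = -(-(-443 - 1*413) - 1*991)/(14*(-443 - 1*413)) = -(-(-443 - 413) - 991)/(14*(-443 - 413)) = -(-1*(-856) - 991)/(14*(-856)) = -(-1)*(856 - 991)/(14*856) = -(-1)*(-135)/(14*856) = -1*135/11984 = -135/11984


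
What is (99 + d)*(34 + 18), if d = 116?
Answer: 11180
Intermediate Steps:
(99 + d)*(34 + 18) = (99 + 116)*(34 + 18) = 215*52 = 11180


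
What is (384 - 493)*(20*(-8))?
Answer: 17440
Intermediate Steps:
(384 - 493)*(20*(-8)) = -109*(-160) = 17440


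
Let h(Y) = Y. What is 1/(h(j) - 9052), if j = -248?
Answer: -1/9300 ≈ -0.00010753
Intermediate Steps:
1/(h(j) - 9052) = 1/(-248 - 9052) = 1/(-9300) = -1/9300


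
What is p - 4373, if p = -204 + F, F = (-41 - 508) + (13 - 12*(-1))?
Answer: -5101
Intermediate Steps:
F = -524 (F = -549 + (13 - 6*(-2)) = -549 + (13 + 12) = -549 + 25 = -524)
p = -728 (p = -204 - 524 = -728)
p - 4373 = -728 - 4373 = -5101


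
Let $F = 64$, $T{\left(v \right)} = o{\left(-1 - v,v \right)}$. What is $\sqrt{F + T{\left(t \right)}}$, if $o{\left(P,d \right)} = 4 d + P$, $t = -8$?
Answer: $\sqrt{39} \approx 6.245$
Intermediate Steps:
$o{\left(P,d \right)} = P + 4 d$
$T{\left(v \right)} = -1 + 3 v$ ($T{\left(v \right)} = \left(-1 - v\right) + 4 v = -1 + 3 v$)
$\sqrt{F + T{\left(t \right)}} = \sqrt{64 + \left(-1 + 3 \left(-8\right)\right)} = \sqrt{64 - 25} = \sqrt{39}$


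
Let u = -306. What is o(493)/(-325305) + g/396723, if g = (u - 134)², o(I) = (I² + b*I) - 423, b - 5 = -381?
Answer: 4473720274/14339552835 ≈ 0.31198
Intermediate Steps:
b = -376 (b = 5 - 381 = -376)
o(I) = -423 + I² - 376*I (o(I) = (I² - 376*I) - 423 = -423 + I² - 376*I)
g = 193600 (g = (-306 - 134)² = (-440)² = 193600)
o(493)/(-325305) + g/396723 = (-423 + 493² - 376*493)/(-325305) + 193600/396723 = (-423 + 243049 - 185368)*(-1/325305) + 193600*(1/396723) = 57258*(-1/325305) + 193600/396723 = -6362/36145 + 193600/396723 = 4473720274/14339552835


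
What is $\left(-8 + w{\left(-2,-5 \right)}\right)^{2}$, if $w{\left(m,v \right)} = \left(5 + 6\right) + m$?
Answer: $1$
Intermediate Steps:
$w{\left(m,v \right)} = 11 + m$
$\left(-8 + w{\left(-2,-5 \right)}\right)^{2} = \left(-8 + \left(11 - 2\right)\right)^{2} = \left(-8 + 9\right)^{2} = 1^{2} = 1$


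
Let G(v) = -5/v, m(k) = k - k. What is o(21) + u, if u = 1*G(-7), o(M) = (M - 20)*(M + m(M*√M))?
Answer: 152/7 ≈ 21.714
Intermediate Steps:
m(k) = 0
o(M) = M*(-20 + M) (o(M) = (M - 20)*(M + 0) = (-20 + M)*M = M*(-20 + M))
u = 5/7 (u = 1*(-5/(-7)) = 1*(-5*(-⅐)) = 1*(5/7) = 5/7 ≈ 0.71429)
o(21) + u = 21*(-20 + 21) + 5/7 = 21*1 + 5/7 = 21 + 5/7 = 152/7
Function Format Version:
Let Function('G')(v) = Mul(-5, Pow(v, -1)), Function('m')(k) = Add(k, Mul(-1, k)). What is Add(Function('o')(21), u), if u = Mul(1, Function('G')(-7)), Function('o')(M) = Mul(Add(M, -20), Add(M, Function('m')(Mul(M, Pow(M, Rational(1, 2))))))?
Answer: Rational(152, 7) ≈ 21.714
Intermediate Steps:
Function('m')(k) = 0
Function('o')(M) = Mul(M, Add(-20, M)) (Function('o')(M) = Mul(Add(M, -20), Add(M, 0)) = Mul(Add(-20, M), M) = Mul(M, Add(-20, M)))
u = Rational(5, 7) (u = Mul(1, Mul(-5, Pow(-7, -1))) = Mul(1, Mul(-5, Rational(-1, 7))) = Mul(1, Rational(5, 7)) = Rational(5, 7) ≈ 0.71429)
Add(Function('o')(21), u) = Add(Mul(21, Add(-20, 21)), Rational(5, 7)) = Add(Mul(21, 1), Rational(5, 7)) = Add(21, Rational(5, 7)) = Rational(152, 7)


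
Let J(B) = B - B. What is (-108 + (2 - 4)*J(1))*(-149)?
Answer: 16092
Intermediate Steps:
J(B) = 0
(-108 + (2 - 4)*J(1))*(-149) = (-108 + (2 - 4)*0)*(-149) = (-108 - 2*0)*(-149) = (-108 + 0)*(-149) = -108*(-149) = 16092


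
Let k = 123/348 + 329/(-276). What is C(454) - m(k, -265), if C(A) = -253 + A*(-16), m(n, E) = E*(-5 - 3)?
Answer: -9637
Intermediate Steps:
k = -1678/2001 (k = 123*(1/348) + 329*(-1/276) = 41/116 - 329/276 = -1678/2001 ≈ -0.83858)
m(n, E) = -8*E (m(n, E) = E*(-8) = -8*E)
C(A) = -253 - 16*A
C(454) - m(k, -265) = (-253 - 16*454) - (-8)*(-265) = (-253 - 7264) - 1*2120 = -7517 - 2120 = -9637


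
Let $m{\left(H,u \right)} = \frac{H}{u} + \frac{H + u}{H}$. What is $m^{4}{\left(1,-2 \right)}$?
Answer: $\frac{81}{16} \approx 5.0625$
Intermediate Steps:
$m{\left(H,u \right)} = \frac{H}{u} + \frac{H + u}{H}$
$m^{4}{\left(1,-2 \right)} = \left(1 + 1 \frac{1}{-2} - \frac{2}{1}\right)^{4} = \left(1 + 1 \left(- \frac{1}{2}\right) - 2\right)^{4} = \left(1 - \frac{1}{2} - 2\right)^{4} = \left(- \frac{3}{2}\right)^{4} = \frac{81}{16}$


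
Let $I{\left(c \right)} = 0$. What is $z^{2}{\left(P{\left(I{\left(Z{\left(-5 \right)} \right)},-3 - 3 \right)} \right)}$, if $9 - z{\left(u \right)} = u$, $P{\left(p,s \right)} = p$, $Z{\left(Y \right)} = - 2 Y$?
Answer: $81$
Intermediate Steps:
$z{\left(u \right)} = 9 - u$
$z^{2}{\left(P{\left(I{\left(Z{\left(-5 \right)} \right)},-3 - 3 \right)} \right)} = \left(9 - 0\right)^{2} = \left(9 + 0\right)^{2} = 9^{2} = 81$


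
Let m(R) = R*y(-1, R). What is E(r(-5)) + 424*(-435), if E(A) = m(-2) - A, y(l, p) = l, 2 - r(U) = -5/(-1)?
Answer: -184435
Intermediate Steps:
r(U) = -3 (r(U) = 2 - (-5)/(-1) = 2 - (-5)*(-1) = 2 - 1*5 = 2 - 5 = -3)
m(R) = -R (m(R) = R*(-1) = -R)
E(A) = 2 - A (E(A) = -1*(-2) - A = 2 - A)
E(r(-5)) + 424*(-435) = (2 - 1*(-3)) + 424*(-435) = (2 + 3) - 184440 = 5 - 184440 = -184435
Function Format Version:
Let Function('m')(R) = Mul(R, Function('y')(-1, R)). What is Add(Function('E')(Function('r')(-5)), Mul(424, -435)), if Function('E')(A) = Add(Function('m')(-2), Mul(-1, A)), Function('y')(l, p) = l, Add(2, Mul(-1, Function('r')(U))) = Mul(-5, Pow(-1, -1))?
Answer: -184435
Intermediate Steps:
Function('r')(U) = -3 (Function('r')(U) = Add(2, Mul(-1, Mul(-5, Pow(-1, -1)))) = Add(2, Mul(-1, Mul(-5, -1))) = Add(2, Mul(-1, 5)) = Add(2, -5) = -3)
Function('m')(R) = Mul(-1, R) (Function('m')(R) = Mul(R, -1) = Mul(-1, R))
Function('E')(A) = Add(2, Mul(-1, A)) (Function('E')(A) = Add(Mul(-1, -2), Mul(-1, A)) = Add(2, Mul(-1, A)))
Add(Function('E')(Function('r')(-5)), Mul(424, -435)) = Add(Add(2, Mul(-1, -3)), Mul(424, -435)) = Add(Add(2, 3), -184440) = Add(5, -184440) = -184435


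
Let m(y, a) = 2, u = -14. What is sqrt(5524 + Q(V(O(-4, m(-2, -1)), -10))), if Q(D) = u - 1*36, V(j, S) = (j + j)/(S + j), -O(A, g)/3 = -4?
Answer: sqrt(5474) ≈ 73.986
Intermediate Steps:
O(A, g) = 12 (O(A, g) = -3*(-4) = 12)
V(j, S) = 2*j/(S + j) (V(j, S) = (2*j)/(S + j) = 2*j/(S + j))
Q(D) = -50 (Q(D) = -14 - 1*36 = -14 - 36 = -50)
sqrt(5524 + Q(V(O(-4, m(-2, -1)), -10))) = sqrt(5524 - 50) = sqrt(5474)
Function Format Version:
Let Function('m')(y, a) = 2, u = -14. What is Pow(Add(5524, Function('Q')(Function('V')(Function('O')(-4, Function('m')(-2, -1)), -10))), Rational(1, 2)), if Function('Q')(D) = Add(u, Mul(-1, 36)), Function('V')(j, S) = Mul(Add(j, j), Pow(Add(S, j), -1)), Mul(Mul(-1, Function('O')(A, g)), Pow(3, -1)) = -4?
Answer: Pow(5474, Rational(1, 2)) ≈ 73.986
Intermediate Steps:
Function('O')(A, g) = 12 (Function('O')(A, g) = Mul(-3, -4) = 12)
Function('V')(j, S) = Mul(2, j, Pow(Add(S, j), -1)) (Function('V')(j, S) = Mul(Mul(2, j), Pow(Add(S, j), -1)) = Mul(2, j, Pow(Add(S, j), -1)))
Function('Q')(D) = -50 (Function('Q')(D) = Add(-14, Mul(-1, 36)) = Add(-14, -36) = -50)
Pow(Add(5524, Function('Q')(Function('V')(Function('O')(-4, Function('m')(-2, -1)), -10))), Rational(1, 2)) = Pow(Add(5524, -50), Rational(1, 2)) = Pow(5474, Rational(1, 2))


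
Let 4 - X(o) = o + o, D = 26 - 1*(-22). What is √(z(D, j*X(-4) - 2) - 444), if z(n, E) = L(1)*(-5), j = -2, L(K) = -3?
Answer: I*√429 ≈ 20.712*I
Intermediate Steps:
D = 48 (D = 26 + 22 = 48)
X(o) = 4 - 2*o (X(o) = 4 - (o + o) = 4 - 2*o)
z(n, E) = 15 (z(n, E) = -3*(-5) = 15)
√(z(D, j*X(-4) - 2) - 444) = √(15 - 444) = √(-429) = I*√429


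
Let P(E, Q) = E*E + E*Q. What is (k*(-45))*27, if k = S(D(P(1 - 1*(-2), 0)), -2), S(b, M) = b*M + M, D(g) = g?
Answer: 24300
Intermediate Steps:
P(E, Q) = E² + E*Q
S(b, M) = M + M*b (S(b, M) = M*b + M = M + M*b)
k = -20 (k = -2*(1 + (1 - 1*(-2))*((1 - 1*(-2)) + 0)) = -2*(1 + (1 + 2)*((1 + 2) + 0)) = -2*(1 + 3*(3 + 0)) = -2*(1 + 3*3) = -2*(1 + 9) = -2*10 = -20)
(k*(-45))*27 = -20*(-45)*27 = 900*27 = 24300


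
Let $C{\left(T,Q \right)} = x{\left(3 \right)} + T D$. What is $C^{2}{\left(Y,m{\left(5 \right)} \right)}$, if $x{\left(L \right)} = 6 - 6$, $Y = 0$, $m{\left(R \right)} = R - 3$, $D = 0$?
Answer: $0$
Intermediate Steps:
$m{\left(R \right)} = -3 + R$
$x{\left(L \right)} = 0$ ($x{\left(L \right)} = 6 - 6 = 0$)
$C{\left(T,Q \right)} = 0$ ($C{\left(T,Q \right)} = 0 + T 0 = 0 + 0 = 0$)
$C^{2}{\left(Y,m{\left(5 \right)} \right)} = 0^{2} = 0$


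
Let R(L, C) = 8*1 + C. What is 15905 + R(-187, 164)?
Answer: 16077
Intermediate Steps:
R(L, C) = 8 + C
15905 + R(-187, 164) = 15905 + (8 + 164) = 15905 + 172 = 16077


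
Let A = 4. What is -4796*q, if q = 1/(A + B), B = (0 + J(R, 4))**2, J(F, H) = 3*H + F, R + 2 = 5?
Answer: -4796/229 ≈ -20.943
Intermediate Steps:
R = 3 (R = -2 + 5 = 3)
J(F, H) = F + 3*H
B = 225 (B = (0 + (3 + 3*4))**2 = (0 + (3 + 12))**2 = (0 + 15)**2 = 15**2 = 225)
q = 1/229 (q = 1/(4 + 225) = 1/229 ≈ 0.0043668)
-4796*q = -4796*1/229 = -4796/229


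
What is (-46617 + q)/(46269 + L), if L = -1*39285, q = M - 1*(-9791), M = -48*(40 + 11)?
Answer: -19637/3492 ≈ -5.6234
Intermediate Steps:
M = -2448 (M = -48*51 = -2448)
q = 7343 (q = -2448 - 1*(-9791) = -2448 + 9791 = 7343)
L = -39285
(-46617 + q)/(46269 + L) = (-46617 + 7343)/(46269 - 39285) = -39274/6984 = -39274*1/6984 = -19637/3492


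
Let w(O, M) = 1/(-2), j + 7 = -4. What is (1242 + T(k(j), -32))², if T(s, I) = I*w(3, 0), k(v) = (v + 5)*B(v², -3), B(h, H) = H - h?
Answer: 1582564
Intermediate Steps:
j = -11 (j = -7 - 4 = -11)
w(O, M) = -½
k(v) = (-3 - v²)*(5 + v) (k(v) = (v + 5)*(-3 - v²) = (5 + v)*(-3 - v²) = (-3 - v²)*(5 + v))
T(s, I) = -I/2 (T(s, I) = I*(-½) = -I/2)
(1242 + T(k(j), -32))² = (1242 - ½*(-32))² = (1242 + 16)² = 1258² = 1582564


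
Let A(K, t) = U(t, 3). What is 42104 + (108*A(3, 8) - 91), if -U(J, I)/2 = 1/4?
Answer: 41959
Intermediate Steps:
U(J, I) = -½ (U(J, I) = -2/4 = -2*¼ = -½)
A(K, t) = -½
42104 + (108*A(3, 8) - 91) = 42104 + (108*(-½) - 91) = 42104 + (-54 - 91) = 42104 - 145 = 41959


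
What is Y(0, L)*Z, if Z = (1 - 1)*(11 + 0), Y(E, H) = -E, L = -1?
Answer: 0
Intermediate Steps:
Z = 0 (Z = 0*11 = 0)
Y(0, L)*Z = -1*0*0 = 0*0 = 0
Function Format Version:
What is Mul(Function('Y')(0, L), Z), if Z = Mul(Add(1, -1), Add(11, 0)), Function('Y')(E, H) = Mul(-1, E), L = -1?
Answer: 0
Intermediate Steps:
Z = 0 (Z = Mul(0, 11) = 0)
Mul(Function('Y')(0, L), Z) = Mul(Mul(-1, 0), 0) = Mul(0, 0) = 0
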